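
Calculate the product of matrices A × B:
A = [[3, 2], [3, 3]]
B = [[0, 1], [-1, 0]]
[[-2, 3], [-3, 3]]

Matrix multiplication:
C[0][0] = 3×0 + 2×-1 = -2
C[0][1] = 3×1 + 2×0 = 3
C[1][0] = 3×0 + 3×-1 = -3
C[1][1] = 3×1 + 3×0 = 3
Result: [[-2, 3], [-3, 3]]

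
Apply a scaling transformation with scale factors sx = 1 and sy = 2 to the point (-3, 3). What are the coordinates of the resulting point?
(-3, 6)

Scaling matrix:
[[1, 0], [0, 2]]
Result: (-3 × 1, 3 × 2) = (-3, 6)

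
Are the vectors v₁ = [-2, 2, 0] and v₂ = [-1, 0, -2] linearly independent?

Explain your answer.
Yes, linearly independent

Two vectors are linearly dependent iff one is a scalar multiple of the other.
No single scalar k satisfies v₂ = k·v₁ (the ratios of corresponding entries disagree), so v₁ and v₂ are linearly independent.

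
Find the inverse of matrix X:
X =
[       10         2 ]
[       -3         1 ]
det(X) = 16
X⁻¹ =
[     1/16      -1/8 ]
[     3/16       5/8 ]

For a 2×2 matrix X = [[a, b], [c, d]] with det(X) ≠ 0, X⁻¹ = (1/det(X)) * [[d, -b], [-c, a]].
det(X) = (10)*(1) - (2)*(-3) = 10 + 6 = 16.
X⁻¹ = (1/16) * [[1, -2], [3, 10]].
Dividing each entry by 16 and reducing:
X⁻¹ =
[     1/16      -1/8 ]
[     3/16       5/8 ]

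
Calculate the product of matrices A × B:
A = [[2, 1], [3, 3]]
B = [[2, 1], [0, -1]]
[[4, 1], [6, 0]]

Matrix multiplication:
C[0][0] = 2×2 + 1×0 = 4
C[0][1] = 2×1 + 1×-1 = 1
C[1][0] = 3×2 + 3×0 = 6
C[1][1] = 3×1 + 3×-1 = 0
Result: [[4, 1], [6, 0]]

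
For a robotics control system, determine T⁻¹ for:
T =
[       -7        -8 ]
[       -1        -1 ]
det(T) = -1
T⁻¹ =
[        1        -8 ]
[       -1         7 ]

For a 2×2 matrix T = [[a, b], [c, d]] with det(T) ≠ 0, T⁻¹ = (1/det(T)) * [[d, -b], [-c, a]].
det(T) = (-7)*(-1) - (-8)*(-1) = 7 - 8 = -1.
T⁻¹ = (1/-1) * [[-1, 8], [1, -7]].
Dividing each entry by -1 and reducing:
T⁻¹ =
[        1        -8 ]
[       -1         7 ]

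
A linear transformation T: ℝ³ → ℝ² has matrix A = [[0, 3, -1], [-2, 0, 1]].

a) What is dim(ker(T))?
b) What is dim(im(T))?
dim(ker) = 1, dim(im) = 2

The two rows are not scalar multiples of one another (no single k satisfies row 2 = k × row 1), so they are linearly independent.
Thus rank(A) = 2.
dim(im(T)) = rank(A) = 2.
By the rank-nullity theorem applied to T: ℝ³ → ℝ², rank(A) + nullity(A) = 3 (the domain dimension), so dim(ker(T)) = 3 - 2 = 1.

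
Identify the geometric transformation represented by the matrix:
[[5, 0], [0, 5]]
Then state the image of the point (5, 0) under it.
uniform scaling by factor 5; image of (5, 0) is (25, 0)

This is a diagonal matrix with equal entries 5, so it scales both axes by the same factor 5.
The matrix [[5, 0], [0, 5]] represents: uniform scaling by factor 5.
Applying it to (5, 0): [5·5 + 0·0, 0·5 + 5·0] = (25, 0).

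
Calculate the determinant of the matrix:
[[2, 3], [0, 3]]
6

For a 2×2 matrix [[a, b], [c, d]], det = ad - bc
det = (2)(3) - (3)(0) = 6 - 0 = 6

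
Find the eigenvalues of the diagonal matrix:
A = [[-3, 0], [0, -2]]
λ₁ = -3, λ₂ = -2

The characteristic polynomial of A is det(A - λI) = (-3 - λ)(-2 - λ) = 0.
The roots are λ = -3 and λ = -2, so the eigenvalues are the diagonal entries.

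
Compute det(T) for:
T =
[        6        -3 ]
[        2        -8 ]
det(T) = -42

For a 2×2 matrix [[a, b], [c, d]], det = a*d - b*c.
det(T) = (6)*(-8) - (-3)*(2) = -48 + 6 = -42.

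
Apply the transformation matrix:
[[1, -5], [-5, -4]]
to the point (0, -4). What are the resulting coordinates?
(20, 16)

Matrix multiplication:
[[1, -5], [-5, -4]] × [0, -4]ᵀ
= [1×0 + -5×-4, -5×0 + -4×-4]ᵀ
= [20.0000, 16.0000]ᵀ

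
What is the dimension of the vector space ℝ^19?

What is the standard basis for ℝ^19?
Dimension = 19; standard basis = {e_1, e_2, e_3, …, e_19}

ℝ^19 is the space of 19-tuples of real numbers; its dimension is 19.
The standard basis consists of 19 vectors: e_1, e_2, e_3, …, e_19, where e_i is the vector with 1 in position i and 0 elsewhere.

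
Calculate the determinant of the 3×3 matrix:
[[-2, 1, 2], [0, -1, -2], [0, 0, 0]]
0

Expansion along first row:
det = -2·det([[-1,-2],[0,0]]) - 1·det([[0,-2],[0,0]]) + 2·det([[0,-1],[0,0]])
    = -2·(-1·0 - -2·0) - 1·(0·0 - -2·0) + 2·(0·0 - -1·0)
    = -2·0 - 1·0 + 2·0
    = 0 + 0 + 0 = 0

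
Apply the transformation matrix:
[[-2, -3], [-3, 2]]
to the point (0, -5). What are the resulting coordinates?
(15, -10)

Matrix multiplication:
[[-2, -3], [-3, 2]] × [0, -5]ᵀ
= [-2×0 + -3×-5, -3×0 + 2×-5]ᵀ
= [15.0000, -10.0000]ᵀ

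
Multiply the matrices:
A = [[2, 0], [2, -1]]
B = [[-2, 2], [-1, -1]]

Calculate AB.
[[-4, 4], [-3, 5]]

Each entry (i,j) of AB = sum over k of A[i][k]*B[k][j].
(AB)[0][0] = (2)*(-2) + (0)*(-1) = -4
(AB)[0][1] = (2)*(2) + (0)*(-1) = 4
(AB)[1][0] = (2)*(-2) + (-1)*(-1) = -3
(AB)[1][1] = (2)*(2) + (-1)*(-1) = 5
AB = [[-4, 4], [-3, 5]]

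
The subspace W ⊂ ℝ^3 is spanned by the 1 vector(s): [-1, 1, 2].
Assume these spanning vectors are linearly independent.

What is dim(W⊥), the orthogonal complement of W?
dim(W⊥) = 2

For any subspace W of ℝ^n, dim(W) + dim(W⊥) = n (the whole-space dimension).
Here the given 1 vectors are linearly independent, so dim(W) = 1.
Thus dim(W⊥) = n - dim(W) = 3 - 1 = 2.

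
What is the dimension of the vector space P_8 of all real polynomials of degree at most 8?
Dimension = 9

A polynomial of degree at most 8 can be written as a₀ + a₁x + a₂x² + … + a_8x^8, with 9 free coefficients a₀, …, a_8.
The set {1, x, x², …, x^8} is a basis: it spans P_8 (every such polynomial is a linear combination of these) and is linearly independent (a polynomial is zero iff all its coefficients are zero).
Therefore dim(P_8) = 8 + 1 = 9.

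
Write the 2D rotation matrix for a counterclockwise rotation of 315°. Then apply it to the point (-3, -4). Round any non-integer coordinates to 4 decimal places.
R = [[√2/2, √2/2], [-√2/2, √2/2]]; R·(-3, -4) = (-4.9497, -0.7071)

Rotation matrix formula: R(θ) = [[cos θ, -sin θ], [sin θ, cos θ]]
For θ = 315°:
cos(315°) = √2/2
sin(315°) = -√2/2
R = [[√2/2, √2/2], [-√2/2, √2/2]]
Apply to (-3, -4): [√2/2·-3 + (√2/2)·-4, -√2/2·-3 + √2/2·-4] = (-4.9497, -0.7071)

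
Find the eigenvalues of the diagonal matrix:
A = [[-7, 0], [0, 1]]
λ₁ = -7, λ₂ = 1

The characteristic polynomial of A is det(A - λI) = (-7 - λ)(1 - λ) = 0.
The roots are λ = -7 and λ = 1, so the eigenvalues are the diagonal entries.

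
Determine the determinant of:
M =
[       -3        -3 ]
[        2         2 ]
det(M) = 0

For a 2×2 matrix [[a, b], [c, d]], det = a*d - b*c.
det(M) = (-3)*(2) - (-3)*(2) = -6 + 6 = 0.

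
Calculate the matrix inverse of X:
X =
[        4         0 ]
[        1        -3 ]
det(X) = -12
X⁻¹ =
[      1/4         0 ]
[     1/12      -1/3 ]

For a 2×2 matrix X = [[a, b], [c, d]] with det(X) ≠ 0, X⁻¹ = (1/det(X)) * [[d, -b], [-c, a]].
det(X) = (4)*(-3) - (0)*(1) = -12 - 0 = -12.
X⁻¹ = (1/-12) * [[-3, 0], [-1, 4]].
Dividing each entry by -12 and reducing:
X⁻¹ =
[      1/4         0 ]
[     1/12      -1/3 ]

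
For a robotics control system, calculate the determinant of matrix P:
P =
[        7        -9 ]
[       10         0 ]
det(P) = 90

For a 2×2 matrix [[a, b], [c, d]], det = a*d - b*c.
det(P) = (7)*(0) - (-9)*(10) = 0 + 90 = 90.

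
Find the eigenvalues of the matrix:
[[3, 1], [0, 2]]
λ = 2 and λ = 3

Characteristic equation: det(A - λI) = 0
λ² - (trace)λ + (det) = 0
λ² - (5)λ + (6) = 0
λ² - 5λ + 6 = 0
Solving: λ = 2, 3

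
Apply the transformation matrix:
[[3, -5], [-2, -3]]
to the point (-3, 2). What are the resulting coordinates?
(-19, 0)

Matrix multiplication:
[[3, -5], [-2, -3]] × [-3, 2]ᵀ
= [3×-3 + -5×2, -2×-3 + -3×2]ᵀ
= [-19.0000, 0.0000]ᵀ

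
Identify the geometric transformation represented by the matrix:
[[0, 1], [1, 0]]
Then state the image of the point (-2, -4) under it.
reflection across the line y = x; image of (-2, -4) is (-4, -2)

This is a symmetric orthogonal matrix with determinant -1, which characterizes a reflection in ℝ².
The matrix [[0, 1], [1, 0]] represents: reflection across the line y = x.
Applying it to (-2, -4): [0·-2 + 1·-4, 1·-2 + 0·-4] = (-4, -2).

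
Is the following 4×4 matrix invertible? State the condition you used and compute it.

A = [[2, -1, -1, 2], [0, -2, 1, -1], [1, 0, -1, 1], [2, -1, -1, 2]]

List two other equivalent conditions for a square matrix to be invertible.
No, not invertible; det(A) = 0 (two rows are equal, so the rows are linearly dependent). Equivalent conditions (failing for this A): rank(A) < 4; Ax = 0 has non-trivial solutions; 0 is an eigenvalue; the columns are linearly dependent.

To check invertibility, compute det(A).
In this matrix, row 0 and the last row are identical, so one row is a scalar multiple of another and the rows are linearly dependent.
A matrix with linearly dependent rows has det = 0 and is not invertible.
Equivalent failed conditions:
- rank(A) < 4.
- Ax = 0 has non-trivial solutions.
- 0 is an eigenvalue.
- The columns are linearly dependent.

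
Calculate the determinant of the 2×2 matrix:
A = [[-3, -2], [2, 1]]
1

For A = [[a, b], [c, d]], det(A) = a*d - b*c.
det(A) = (-3)*(1) - (-2)*(2) = -3 - -4 = 1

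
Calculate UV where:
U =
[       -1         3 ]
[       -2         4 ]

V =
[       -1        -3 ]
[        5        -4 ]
UV =
[       16        -9 ]
[       22       -10 ]

Matrix multiplication: (UV)[i][j] = sum over k of U[i][k] * V[k][j].
  (UV)[0][0] = (-1)*(-1) + (3)*(5) = 16
  (UV)[0][1] = (-1)*(-3) + (3)*(-4) = -9
  (UV)[1][0] = (-2)*(-1) + (4)*(5) = 22
  (UV)[1][1] = (-2)*(-3) + (4)*(-4) = -10
UV =
[       16        -9 ]
[       22       -10 ]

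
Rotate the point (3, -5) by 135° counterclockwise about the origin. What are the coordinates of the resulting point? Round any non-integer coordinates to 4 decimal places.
(1.4142, 5.6569)

Rotation matrix R(θ) = [[cos θ, -sin θ], [sin θ, cos θ]]; for θ = 135°:
R = [[-√2/2, -√2/2], [√2/2, -√2/2]]
Result: R × [3, -5]ᵀ = [-√2/2·3 + (-√2/2)·-5, √2/2·3 + (-√2/2)·-5]ᵀ = (1.4142, 5.6569)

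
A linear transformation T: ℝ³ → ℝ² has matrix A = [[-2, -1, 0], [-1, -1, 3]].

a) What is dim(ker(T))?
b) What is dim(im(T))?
dim(ker) = 1, dim(im) = 2

The two rows are not scalar multiples of one another (no single k satisfies row 2 = k × row 1), so they are linearly independent.
Thus rank(A) = 2.
dim(im(T)) = rank(A) = 2.
By the rank-nullity theorem applied to T: ℝ³ → ℝ², rank(A) + nullity(A) = 3 (the domain dimension), so dim(ker(T)) = 3 - 2 = 1.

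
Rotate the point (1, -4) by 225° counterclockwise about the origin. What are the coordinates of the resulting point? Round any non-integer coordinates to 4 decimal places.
(-3.5355, 2.1213)

Rotation matrix R(θ) = [[cos θ, -sin θ], [sin θ, cos θ]]; for θ = 225°:
R = [[-√2/2, √2/2], [-√2/2, -√2/2]]
Result: R × [1, -4]ᵀ = [-√2/2·1 + (√2/2)·-4, -√2/2·1 + (-√2/2)·-4]ᵀ = (-3.5355, 2.1213)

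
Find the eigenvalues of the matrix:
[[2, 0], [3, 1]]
λ = 1 and λ = 2

Characteristic equation: det(A - λI) = 0
λ² - (trace)λ + (det) = 0
λ² - (3)λ + (2) = 0
λ² - 3λ + 2 = 0
Solving: λ = 1, 2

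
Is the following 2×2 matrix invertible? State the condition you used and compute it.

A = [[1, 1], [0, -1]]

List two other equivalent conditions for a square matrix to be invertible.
Yes, invertible; det(A) = -1 ≠ 0. Equivalent conditions: rank(A) = 2; Ax = 0 has only the trivial solution; 0 is not an eigenvalue; the columns of A are linearly independent.

To check invertibility, compute det(A).
The given matrix is triangular, so det(A) equals the product of its diagonal entries = -1 ≠ 0.
Since det(A) ≠ 0, A is invertible.
Equivalent conditions for a square matrix A to be invertible:
- rank(A) = 2 (full rank).
- The homogeneous system Ax = 0 has only the trivial solution x = 0.
- 0 is not an eigenvalue of A.
- The columns (equivalently rows) of A are linearly independent.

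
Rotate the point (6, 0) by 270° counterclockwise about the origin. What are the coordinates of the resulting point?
(0, -6)

Rotation matrix R(θ) = [[cos θ, -sin θ], [sin θ, cos θ]]; for θ = 270°:
R = [[0, 1], [-1, 0]]
Result: R × [6, 0]ᵀ = [0·6 + (1)·0, -1·6 + (0)·0]ᵀ = (0, -6)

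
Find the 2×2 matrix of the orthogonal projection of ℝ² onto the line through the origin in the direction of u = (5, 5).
[[1/2, 1/2], [1/2, 1/2]]

The orthogonal projection onto the line spanned by a nonzero vector u = (a, b) has matrix P = (u uᵀ) / (uᵀ u) = (1/(a² + b²)) · [[a², ab], [ab, b²]].
Here u = (5, 5), so a² + b² = 25 + 25 = 50.
P = (1/50) · [[25, 25], [25, 25]] = [[1/2, 1/2], [1/2, 1/2]].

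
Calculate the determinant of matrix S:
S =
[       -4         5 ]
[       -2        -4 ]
det(S) = 26

For a 2×2 matrix [[a, b], [c, d]], det = a*d - b*c.
det(S) = (-4)*(-4) - (5)*(-2) = 16 + 10 = 26.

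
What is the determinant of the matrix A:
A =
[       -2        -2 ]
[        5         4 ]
det(A) = 2

For a 2×2 matrix [[a, b], [c, d]], det = a*d - b*c.
det(A) = (-2)*(4) - (-2)*(5) = -8 + 10 = 2.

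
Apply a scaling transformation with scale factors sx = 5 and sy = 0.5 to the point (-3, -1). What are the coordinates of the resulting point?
(-15, -0.5)

Scaling matrix:
[[5, 0], [0, 0.50]]
Result: (-3 × 5, -1 × 0.5) = (-15, -0.5)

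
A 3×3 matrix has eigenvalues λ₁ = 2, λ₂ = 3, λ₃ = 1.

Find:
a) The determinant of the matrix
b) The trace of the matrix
det = 6, trace = 6

Two standard eigenvalue identities:
- det(A) equals the product of the eigenvalues (counted with multiplicity).
- trace(A) equals the sum of the eigenvalues.
det(A) = (2)*(3)*(1) = 6.
trace(A) = 2 + 3 + 1 = 6.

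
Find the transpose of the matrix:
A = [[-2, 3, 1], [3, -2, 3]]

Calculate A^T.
[[-2, 3], [3, -2], [1, 3]]

The transpose sends entry (i,j) to (j,i); rows become columns.
Row 0 of A: [-2, 3, 1] -> column 0 of A^T.
Row 1 of A: [3, -2, 3] -> column 1 of A^T.
A^T = [[-2, 3], [3, -2], [1, 3]]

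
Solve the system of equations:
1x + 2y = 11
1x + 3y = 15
x = 3, y = 4

Use elimination (row reduction):
Equation 1: 1x + 2y = 11.
Equation 2: 1x + 3y = 15.
Multiply Eq1 by 1 and Eq2 by 1: 1x + 2y = 11;  1x + 3y = 15.
Subtract: (1)y = 4, so y = 4.
Back-substitute into Eq1: 1x + 2*(4) = 11, so x = 3.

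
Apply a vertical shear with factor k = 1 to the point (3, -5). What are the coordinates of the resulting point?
(3, -2)

Shear matrix for vertical shear with factor k = 1:
[[1, 0], [1, 1]]
Result: (3, -5) → (3, -2)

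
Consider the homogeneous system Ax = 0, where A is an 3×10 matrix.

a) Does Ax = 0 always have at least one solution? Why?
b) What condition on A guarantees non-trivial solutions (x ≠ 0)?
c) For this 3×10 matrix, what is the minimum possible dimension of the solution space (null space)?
a) Yes, x = 0 is always a solution. b) When A has linearly dependent columns (rank < n). c) Minimum nullity = 7.

a) x = 0 satisfies A·0 = 0, so the zero vector is always a solution.
b) Non-trivial solutions exist iff the columns of A are linearly dependent, equivalently rank(A) < n (the number of columns).
c) By rank-nullity, rank(A) + nullity(A) = n = 10. Since A has only 3 rows, rank(A) ≤ 3, so nullity(A) ≥ 10 - 3 = 7.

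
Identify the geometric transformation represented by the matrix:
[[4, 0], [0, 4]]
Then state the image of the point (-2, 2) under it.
uniform scaling by factor 4; image of (-2, 2) is (-8, 8)

This is a diagonal matrix with equal entries 4, so it scales both axes by the same factor 4.
The matrix [[4, 0], [0, 4]] represents: uniform scaling by factor 4.
Applying it to (-2, 2): [4·-2 + 0·2, 0·-2 + 4·2] = (-8, 8).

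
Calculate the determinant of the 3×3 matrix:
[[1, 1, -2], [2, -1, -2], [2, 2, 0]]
-12

Expansion along first row:
det = 1·det([[-1,-2],[2,0]]) - 1·det([[2,-2],[2,0]]) + -2·det([[2,-1],[2,2]])
    = 1·(-1·0 - -2·2) - 1·(2·0 - -2·2) + -2·(2·2 - -1·2)
    = 1·4 - 1·4 + -2·6
    = 4 + -4 + -12 = -12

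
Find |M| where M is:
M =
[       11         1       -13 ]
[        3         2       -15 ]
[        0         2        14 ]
det(M) = 518

Expand along row 0 (cofactor expansion): det(M) = a*(e*i - f*h) - b*(d*i - f*g) + c*(d*h - e*g), where the 3×3 is [[a, b, c], [d, e, f], [g, h, i]].
Minor M_00 = (2)*(14) - (-15)*(2) = 28 + 30 = 58.
Minor M_01 = (3)*(14) - (-15)*(0) = 42 - 0 = 42.
Minor M_02 = (3)*(2) - (2)*(0) = 6 - 0 = 6.
det(M) = (11)*(58) - (1)*(42) + (-13)*(6) = 638 - 42 - 78 = 518.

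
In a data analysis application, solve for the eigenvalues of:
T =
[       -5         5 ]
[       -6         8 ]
λ = -2, 5

Solve det(T - λI) = 0. For a 2×2 matrix the characteristic equation is λ² - (trace)λ + det = 0.
trace(T) = a + d = -5 + 8 = 3.
det(T) = a*d - b*c = (-5)*(8) - (5)*(-6) = -40 + 30 = -10.
Characteristic equation: λ² - (3)λ + (-10) = 0.
Discriminant = (3)² - 4*(-10) = 9 + 40 = 49.
λ = (3 ± √49) / 2 = (3 ± 7) / 2 = -2, 5.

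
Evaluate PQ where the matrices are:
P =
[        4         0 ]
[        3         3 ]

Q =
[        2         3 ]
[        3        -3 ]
PQ =
[        8        12 ]
[       15         0 ]

Matrix multiplication: (PQ)[i][j] = sum over k of P[i][k] * Q[k][j].
  (PQ)[0][0] = (4)*(2) + (0)*(3) = 8
  (PQ)[0][1] = (4)*(3) + (0)*(-3) = 12
  (PQ)[1][0] = (3)*(2) + (3)*(3) = 15
  (PQ)[1][1] = (3)*(3) + (3)*(-3) = 0
PQ =
[        8        12 ]
[       15         0 ]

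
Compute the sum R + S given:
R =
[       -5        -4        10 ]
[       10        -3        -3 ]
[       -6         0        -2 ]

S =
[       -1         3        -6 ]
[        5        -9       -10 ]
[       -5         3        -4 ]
R + S =
[       -6        -1         4 ]
[       15       -12       -13 ]
[      -11         3        -6 ]

Matrix addition is elementwise: (R+S)[i][j] = R[i][j] + S[i][j].
  (R+S)[0][0] = (-5) + (-1) = -6
  (R+S)[0][1] = (-4) + (3) = -1
  (R+S)[0][2] = (10) + (-6) = 4
  (R+S)[1][0] = (10) + (5) = 15
  (R+S)[1][1] = (-3) + (-9) = -12
  (R+S)[1][2] = (-3) + (-10) = -13
  (R+S)[2][0] = (-6) + (-5) = -11
  (R+S)[2][1] = (0) + (3) = 3
  (R+S)[2][2] = (-2) + (-4) = -6
R + S =
[       -6        -1         4 ]
[       15       -12       -13 ]
[      -11         3        -6 ]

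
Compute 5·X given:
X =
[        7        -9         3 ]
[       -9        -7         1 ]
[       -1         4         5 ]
5X =
[       35       -45        15 ]
[      -45       -35         5 ]
[       -5        20        25 ]

Scalar multiplication is elementwise: (5X)[i][j] = 5 * X[i][j].
  (5X)[0][0] = 5 * (7) = 35
  (5X)[0][1] = 5 * (-9) = -45
  (5X)[0][2] = 5 * (3) = 15
  (5X)[1][0] = 5 * (-9) = -45
  (5X)[1][1] = 5 * (-7) = -35
  (5X)[1][2] = 5 * (1) = 5
  (5X)[2][0] = 5 * (-1) = -5
  (5X)[2][1] = 5 * (4) = 20
  (5X)[2][2] = 5 * (5) = 25
5X =
[       35       -45        15 ]
[      -45       -35         5 ]
[       -5        20        25 ]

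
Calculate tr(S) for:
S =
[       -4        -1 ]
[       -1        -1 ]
tr(S) = -4 - 1 = -5

The trace of a square matrix is the sum of its diagonal entries.
Diagonal entries of S: S[0][0] = -4, S[1][1] = -1.
tr(S) = -4 - 1 = -5.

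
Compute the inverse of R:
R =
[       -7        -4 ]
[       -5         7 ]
det(R) = -69
R⁻¹ =
[    -7/69     -4/69 ]
[    -5/69      7/69 ]

For a 2×2 matrix R = [[a, b], [c, d]] with det(R) ≠ 0, R⁻¹ = (1/det(R)) * [[d, -b], [-c, a]].
det(R) = (-7)*(7) - (-4)*(-5) = -49 - 20 = -69.
R⁻¹ = (1/-69) * [[7, 4], [5, -7]].
Dividing each entry by -69 and reducing:
R⁻¹ =
[    -7/69     -4/69 ]
[    -5/69      7/69 ]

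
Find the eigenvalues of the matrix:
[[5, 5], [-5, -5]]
λ = 0 and λ = 0

Characteristic equation: det(A - λI) = 0
λ² - (trace)λ + (det) = 0
λ² - (0)λ + (0) = 0
λ² - 0λ + 0 = 0
Solving: λ = 0, 0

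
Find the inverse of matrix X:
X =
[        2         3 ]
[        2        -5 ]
det(X) = -16
X⁻¹ =
[     5/16      3/16 ]
[      1/8      -1/8 ]

For a 2×2 matrix X = [[a, b], [c, d]] with det(X) ≠ 0, X⁻¹ = (1/det(X)) * [[d, -b], [-c, a]].
det(X) = (2)*(-5) - (3)*(2) = -10 - 6 = -16.
X⁻¹ = (1/-16) * [[-5, -3], [-2, 2]].
Dividing each entry by -16 and reducing:
X⁻¹ =
[     5/16      3/16 ]
[      1/8      -1/8 ]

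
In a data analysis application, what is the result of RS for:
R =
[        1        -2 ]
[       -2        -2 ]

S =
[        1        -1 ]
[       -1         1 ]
RS =
[        3        -3 ]
[        0         0 ]

Matrix multiplication: (RS)[i][j] = sum over k of R[i][k] * S[k][j].
  (RS)[0][0] = (1)*(1) + (-2)*(-1) = 3
  (RS)[0][1] = (1)*(-1) + (-2)*(1) = -3
  (RS)[1][0] = (-2)*(1) + (-2)*(-1) = 0
  (RS)[1][1] = (-2)*(-1) + (-2)*(1) = 0
RS =
[        3        -3 ]
[        0         0 ]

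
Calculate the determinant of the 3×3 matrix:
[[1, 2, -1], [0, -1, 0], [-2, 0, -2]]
4

Expansion along first row:
det = 1·det([[-1,0],[0,-2]]) - 2·det([[0,0],[-2,-2]]) + -1·det([[0,-1],[-2,0]])
    = 1·(-1·-2 - 0·0) - 2·(0·-2 - 0·-2) + -1·(0·0 - -1·-2)
    = 1·2 - 2·0 + -1·-2
    = 2 + 0 + 2 = 4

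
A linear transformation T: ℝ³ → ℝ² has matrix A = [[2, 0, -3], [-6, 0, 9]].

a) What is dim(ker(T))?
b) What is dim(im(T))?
dim(ker) = 2, dim(im) = 1

Observe that row 2 = -3 × row 1 (so the rows are linearly dependent).
Thus rank(A) = 1 (only one linearly independent row).
dim(im(T)) = rank(A) = 1.
By the rank-nullity theorem applied to T: ℝ³ → ℝ², rank(A) + nullity(A) = 3 (the domain dimension), so dim(ker(T)) = 3 - 1 = 2.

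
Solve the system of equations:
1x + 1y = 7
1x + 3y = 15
x = 3, y = 4

Use elimination (row reduction):
Equation 1: 1x + 1y = 7.
Equation 2: 1x + 3y = 15.
Multiply Eq1 by 1 and Eq2 by 1: 1x + 1y = 7;  1x + 3y = 15.
Subtract: (2)y = 8, so y = 4.
Back-substitute into Eq1: 1x + 1*(4) = 7, so x = 3.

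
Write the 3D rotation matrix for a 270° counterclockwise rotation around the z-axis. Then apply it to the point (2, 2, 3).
R = [[0, 1, 0], [-1, 0, 0], [0, 0, 1]]; R·(2, 2, 3) = (2, -2, 3)

Rotation matrix for 270° around z-axis:
cos(270°) = 0, sin(270°) = -1
R = [[0, 1, 0], [-1, 0, 0], [0, 0, 1]]
Apply to (2, 2, 3): R·[2, 2, 3]ᵀ = (2, -2, 3)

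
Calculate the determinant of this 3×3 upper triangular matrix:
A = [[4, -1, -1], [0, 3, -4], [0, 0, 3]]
36

The determinant of a triangular matrix is the product of its diagonal entries (the off-diagonal entries above the diagonal do not affect it).
det(A) = (4) * (3) * (3) = 36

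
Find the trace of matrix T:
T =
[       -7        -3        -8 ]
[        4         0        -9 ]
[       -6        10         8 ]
tr(T) = -7 + 0 + 8 = 1

The trace of a square matrix is the sum of its diagonal entries.
Diagonal entries of T: T[0][0] = -7, T[1][1] = 0, T[2][2] = 8.
tr(T) = -7 + 0 + 8 = 1.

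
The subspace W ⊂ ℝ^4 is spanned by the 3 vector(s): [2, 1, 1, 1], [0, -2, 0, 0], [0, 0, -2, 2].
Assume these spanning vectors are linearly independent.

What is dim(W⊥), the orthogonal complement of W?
dim(W⊥) = 1

For any subspace W of ℝ^n, dim(W) + dim(W⊥) = n (the whole-space dimension).
Here the given 3 vectors are linearly independent, so dim(W) = 3.
Thus dim(W⊥) = n - dim(W) = 4 - 3 = 1.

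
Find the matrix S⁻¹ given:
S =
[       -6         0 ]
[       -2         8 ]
det(S) = -48
S⁻¹ =
[     -1/6         0 ]
[    -1/24       1/8 ]

For a 2×2 matrix S = [[a, b], [c, d]] with det(S) ≠ 0, S⁻¹ = (1/det(S)) * [[d, -b], [-c, a]].
det(S) = (-6)*(8) - (0)*(-2) = -48 - 0 = -48.
S⁻¹ = (1/-48) * [[8, 0], [2, -6]].
Dividing each entry by -48 and reducing:
S⁻¹ =
[     -1/6         0 ]
[    -1/24       1/8 ]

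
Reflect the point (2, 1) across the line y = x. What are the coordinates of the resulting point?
(1, 2)

Reflection across line y = x: (2, 1) → (1, 2)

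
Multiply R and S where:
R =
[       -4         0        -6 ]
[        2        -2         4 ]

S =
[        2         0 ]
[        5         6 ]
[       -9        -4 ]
RS =
[       46        24 ]
[      -42       -28 ]

Matrix multiplication: (RS)[i][j] = sum over k of R[i][k] * S[k][j].
  (RS)[0][0] = (-4)*(2) + (0)*(5) + (-6)*(-9) = 46
  (RS)[0][1] = (-4)*(0) + (0)*(6) + (-6)*(-4) = 24
  (RS)[1][0] = (2)*(2) + (-2)*(5) + (4)*(-9) = -42
  (RS)[1][1] = (2)*(0) + (-2)*(6) + (4)*(-4) = -28
RS =
[       46        24 ]
[      -42       -28 ]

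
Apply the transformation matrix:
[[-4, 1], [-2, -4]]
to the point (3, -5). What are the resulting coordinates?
(-17, 14)

Matrix multiplication:
[[-4, 1], [-2, -4]] × [3, -5]ᵀ
= [-4×3 + 1×-5, -2×3 + -4×-5]ᵀ
= [-17.0000, 14.0000]ᵀ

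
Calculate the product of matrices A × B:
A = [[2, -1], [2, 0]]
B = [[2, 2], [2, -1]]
[[2, 5], [4, 4]]

Matrix multiplication:
C[0][0] = 2×2 + -1×2 = 2
C[0][1] = 2×2 + -1×-1 = 5
C[1][0] = 2×2 + 0×2 = 4
C[1][1] = 2×2 + 0×-1 = 4
Result: [[2, 5], [4, 4]]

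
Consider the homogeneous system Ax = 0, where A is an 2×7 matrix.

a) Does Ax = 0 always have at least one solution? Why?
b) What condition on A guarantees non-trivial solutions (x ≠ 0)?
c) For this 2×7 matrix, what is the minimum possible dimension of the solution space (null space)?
a) Yes, x = 0 is always a solution. b) When A has linearly dependent columns (rank < n). c) Minimum nullity = 5.

a) x = 0 satisfies A·0 = 0, so the zero vector is always a solution.
b) Non-trivial solutions exist iff the columns of A are linearly dependent, equivalently rank(A) < n (the number of columns).
c) By rank-nullity, rank(A) + nullity(A) = n = 7. Since A has only 2 rows, rank(A) ≤ 2, so nullity(A) ≥ 7 - 2 = 5.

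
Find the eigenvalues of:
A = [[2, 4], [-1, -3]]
λ = -2, 1

Solve det(A - λI) = 0. For a 2×2 matrix this is λ² - (trace)λ + det = 0.
trace(A) = 2 - 3 = -1.
det(A) = (2)*(-3) - (4)*(-1) = -6 + 4 = -2.
Characteristic equation: λ² - (-1)λ + (-2) = 0.
Discriminant: (-1)² - 4*(-2) = 1 + 8 = 9.
Roots: λ = (-1 ± √9) / 2 = -2, 1.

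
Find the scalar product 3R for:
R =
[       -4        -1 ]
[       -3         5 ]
3R =
[      -12        -3 ]
[       -9        15 ]

Scalar multiplication is elementwise: (3R)[i][j] = 3 * R[i][j].
  (3R)[0][0] = 3 * (-4) = -12
  (3R)[0][1] = 3 * (-1) = -3
  (3R)[1][0] = 3 * (-3) = -9
  (3R)[1][1] = 3 * (5) = 15
3R =
[      -12        -3 ]
[       -9        15 ]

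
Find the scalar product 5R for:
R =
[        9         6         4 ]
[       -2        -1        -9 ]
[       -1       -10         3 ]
5R =
[       45        30        20 ]
[      -10        -5       -45 ]
[       -5       -50        15 ]

Scalar multiplication is elementwise: (5R)[i][j] = 5 * R[i][j].
  (5R)[0][0] = 5 * (9) = 45
  (5R)[0][1] = 5 * (6) = 30
  (5R)[0][2] = 5 * (4) = 20
  (5R)[1][0] = 5 * (-2) = -10
  (5R)[1][1] = 5 * (-1) = -5
  (5R)[1][2] = 5 * (-9) = -45
  (5R)[2][0] = 5 * (-1) = -5
  (5R)[2][1] = 5 * (-10) = -50
  (5R)[2][2] = 5 * (3) = 15
5R =
[       45        30        20 ]
[      -10        -5       -45 ]
[       -5       -50        15 ]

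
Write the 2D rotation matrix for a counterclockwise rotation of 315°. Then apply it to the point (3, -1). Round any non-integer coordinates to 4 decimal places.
R = [[√2/2, √2/2], [-√2/2, √2/2]]; R·(3, -1) = (1.4142, -2.8284)

Rotation matrix formula: R(θ) = [[cos θ, -sin θ], [sin θ, cos θ]]
For θ = 315°:
cos(315°) = √2/2
sin(315°) = -√2/2
R = [[√2/2, √2/2], [-√2/2, √2/2]]
Apply to (3, -1): [√2/2·3 + (√2/2)·-1, -√2/2·3 + √2/2·-1] = (1.4142, -2.8284)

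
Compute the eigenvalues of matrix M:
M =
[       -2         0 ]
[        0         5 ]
λ = -2, 5

Solve det(M - λI) = 0. For a 2×2 matrix the characteristic equation is λ² - (trace)λ + det = 0.
trace(M) = a + d = -2 + 5 = 3.
det(M) = a*d - b*c = (-2)*(5) - (0)*(0) = -10 - 0 = -10.
Characteristic equation: λ² - (3)λ + (-10) = 0.
Discriminant = (3)² - 4*(-10) = 9 + 40 = 49.
λ = (3 ± √49) / 2 = (3 ± 7) / 2 = -2, 5.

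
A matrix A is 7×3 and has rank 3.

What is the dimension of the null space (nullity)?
0

The rank-nullity theorem for an m×n matrix states:
rank(A) + nullity(A) = n (the number of columns).
Here n = 3 and rank(A) = 3, so nullity(A) = 3 - 3 = 0.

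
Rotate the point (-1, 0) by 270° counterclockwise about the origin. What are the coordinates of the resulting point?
(0, 1)

Rotation matrix R(θ) = [[cos θ, -sin θ], [sin θ, cos θ]]; for θ = 270°:
R = [[0, 1], [-1, 0]]
Result: R × [-1, 0]ᵀ = [0·-1 + (1)·0, -1·-1 + (0)·0]ᵀ = (0, 1)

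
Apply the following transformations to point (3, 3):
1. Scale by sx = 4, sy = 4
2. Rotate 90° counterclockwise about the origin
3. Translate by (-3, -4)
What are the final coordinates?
(-15, 8)

Step 1: Scale → (12, 12)
Step 2: Rotate 90° → (-12, 12)
Step 3: Translate → (-15, 8)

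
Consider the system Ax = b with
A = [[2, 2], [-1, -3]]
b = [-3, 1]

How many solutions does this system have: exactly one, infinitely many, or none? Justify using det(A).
Exactly one solution

Compute det(A) = (2)*(-3) - (2)*(-1) = -4.
Because det(A) ≠ 0, A is invertible and Ax = b has a unique solution for every b (here x = A⁻¹ b).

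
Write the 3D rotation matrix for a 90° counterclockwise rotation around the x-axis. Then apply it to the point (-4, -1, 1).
R = [[1, 0, 0], [0, 0, -1], [0, 1, 0]]; R·(-4, -1, 1) = (-4, -1, -1)

Rotation matrix for 90° around x-axis:
cos(90°) = 0, sin(90°) = 1
R = [[1, 0, 0], [0, 0, -1], [0, 1, 0]]
Apply to (-4, -1, 1): R·[-4, -1, 1]ᵀ = (-4, -1, -1)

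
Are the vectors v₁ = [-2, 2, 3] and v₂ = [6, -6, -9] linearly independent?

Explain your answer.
No, linearly dependent (v₂ = -3·v₁)

Check whether there is a scalar k with v₂ = k·v₁.
Comparing components, k = -3 satisfies -3·[-2, 2, 3] = [6, -6, -9].
Since v₂ is a scalar multiple of v₁, the two vectors are linearly dependent.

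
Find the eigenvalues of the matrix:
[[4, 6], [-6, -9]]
λ = -5 and λ = 0

Characteristic equation: det(A - λI) = 0
λ² - (trace)λ + (det) = 0
λ² - (-5)λ + (0) = 0
λ² + 5λ + 0 = 0
Solving: λ = -5, 0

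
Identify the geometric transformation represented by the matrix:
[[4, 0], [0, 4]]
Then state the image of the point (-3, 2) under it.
uniform scaling by factor 4; image of (-3, 2) is (-12, 8)

This is a diagonal matrix with equal entries 4, so it scales both axes by the same factor 4.
The matrix [[4, 0], [0, 4]] represents: uniform scaling by factor 4.
Applying it to (-3, 2): [4·-3 + 0·2, 0·-3 + 4·2] = (-12, 8).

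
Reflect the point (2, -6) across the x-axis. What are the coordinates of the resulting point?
(2, 6)

Reflection across x-axis: (2, -6) → (2, 6)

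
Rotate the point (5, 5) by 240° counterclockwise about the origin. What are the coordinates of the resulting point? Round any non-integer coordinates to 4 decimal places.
(1.8301, -6.8301)

Rotation matrix R(θ) = [[cos θ, -sin θ], [sin θ, cos θ]]; for θ = 240°:
R = [[-1/2, √3/2], [-√3/2, -1/2]]
Result: R × [5, 5]ᵀ = [-1/2·5 + (√3/2)·5, -√3/2·5 + (-1/2)·5]ᵀ = (1.8301, -6.8301)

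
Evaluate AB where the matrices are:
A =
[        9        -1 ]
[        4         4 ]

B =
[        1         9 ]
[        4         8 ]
AB =
[        5        73 ]
[       20        68 ]

Matrix multiplication: (AB)[i][j] = sum over k of A[i][k] * B[k][j].
  (AB)[0][0] = (9)*(1) + (-1)*(4) = 5
  (AB)[0][1] = (9)*(9) + (-1)*(8) = 73
  (AB)[1][0] = (4)*(1) + (4)*(4) = 20
  (AB)[1][1] = (4)*(9) + (4)*(8) = 68
AB =
[        5        73 ]
[       20        68 ]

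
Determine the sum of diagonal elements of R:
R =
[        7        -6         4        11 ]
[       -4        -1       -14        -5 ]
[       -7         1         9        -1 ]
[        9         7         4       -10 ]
tr(R) = 7 - 1 + 9 - 10 = 5

The trace of a square matrix is the sum of its diagonal entries.
Diagonal entries of R: R[0][0] = 7, R[1][1] = -1, R[2][2] = 9, R[3][3] = -10.
tr(R) = 7 - 1 + 9 - 10 = 5.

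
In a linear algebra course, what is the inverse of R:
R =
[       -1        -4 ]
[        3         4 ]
det(R) = 8
R⁻¹ =
[      1/2       1/2 ]
[     -3/8      -1/8 ]

For a 2×2 matrix R = [[a, b], [c, d]] with det(R) ≠ 0, R⁻¹ = (1/det(R)) * [[d, -b], [-c, a]].
det(R) = (-1)*(4) - (-4)*(3) = -4 + 12 = 8.
R⁻¹ = (1/8) * [[4, 4], [-3, -1]].
Dividing each entry by 8 and reducing:
R⁻¹ =
[      1/2       1/2 ]
[     -3/8      -1/8 ]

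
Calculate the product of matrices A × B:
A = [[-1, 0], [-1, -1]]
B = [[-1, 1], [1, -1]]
[[1, -1], [0, 0]]

Matrix multiplication:
C[0][0] = -1×-1 + 0×1 = 1
C[0][1] = -1×1 + 0×-1 = -1
C[1][0] = -1×-1 + -1×1 = 0
C[1][1] = -1×1 + -1×-1 = 0
Result: [[1, -1], [0, 0]]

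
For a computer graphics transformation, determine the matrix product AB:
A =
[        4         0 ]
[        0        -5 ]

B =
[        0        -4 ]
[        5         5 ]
AB =
[        0       -16 ]
[      -25       -25 ]

Matrix multiplication: (AB)[i][j] = sum over k of A[i][k] * B[k][j].
  (AB)[0][0] = (4)*(0) + (0)*(5) = 0
  (AB)[0][1] = (4)*(-4) + (0)*(5) = -16
  (AB)[1][0] = (0)*(0) + (-5)*(5) = -25
  (AB)[1][1] = (0)*(-4) + (-5)*(5) = -25
AB =
[        0       -16 ]
[      -25       -25 ]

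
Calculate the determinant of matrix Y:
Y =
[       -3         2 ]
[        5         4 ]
det(Y) = -22

For a 2×2 matrix [[a, b], [c, d]], det = a*d - b*c.
det(Y) = (-3)*(4) - (2)*(5) = -12 - 10 = -22.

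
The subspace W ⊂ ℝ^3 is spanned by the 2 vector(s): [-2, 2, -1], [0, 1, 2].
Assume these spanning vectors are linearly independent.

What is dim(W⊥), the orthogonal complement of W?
dim(W⊥) = 1

For any subspace W of ℝ^n, dim(W) + dim(W⊥) = n (the whole-space dimension).
Here the given 2 vectors are linearly independent, so dim(W) = 2.
Thus dim(W⊥) = n - dim(W) = 3 - 2 = 1.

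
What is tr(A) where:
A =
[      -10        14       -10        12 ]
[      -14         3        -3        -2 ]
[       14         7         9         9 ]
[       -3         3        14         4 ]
tr(A) = -10 + 3 + 9 + 4 = 6

The trace of a square matrix is the sum of its diagonal entries.
Diagonal entries of A: A[0][0] = -10, A[1][1] = 3, A[2][2] = 9, A[3][3] = 4.
tr(A) = -10 + 3 + 9 + 4 = 6.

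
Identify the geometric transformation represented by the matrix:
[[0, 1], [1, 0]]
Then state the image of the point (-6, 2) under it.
reflection across the line y = x; image of (-6, 2) is (2, -6)

This is a symmetric orthogonal matrix with determinant -1, which characterizes a reflection in ℝ².
The matrix [[0, 1], [1, 0]] represents: reflection across the line y = x.
Applying it to (-6, 2): [0·-6 + 1·2, 1·-6 + 0·2] = (2, -6).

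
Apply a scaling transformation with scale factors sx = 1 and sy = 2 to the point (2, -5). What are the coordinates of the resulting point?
(2, -10)

Scaling matrix:
[[1, 0], [0, 2]]
Result: (2 × 1, -5 × 2) = (2, -10)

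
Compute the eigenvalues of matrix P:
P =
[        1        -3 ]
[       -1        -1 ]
λ = -2, 2

Solve det(P - λI) = 0. For a 2×2 matrix the characteristic equation is λ² - (trace)λ + det = 0.
trace(P) = a + d = 1 - 1 = 0.
det(P) = a*d - b*c = (1)*(-1) - (-3)*(-1) = -1 - 3 = -4.
Characteristic equation: λ² - (0)λ + (-4) = 0.
Discriminant = (0)² - 4*(-4) = 0 + 16 = 16.
λ = (0 ± √16) / 2 = (0 ± 4) / 2 = -2, 2.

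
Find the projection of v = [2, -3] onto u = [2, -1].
[14/5, -7/5]

The projection of v onto u is proj_u(v) = ((v·u) / (u·u)) · u.
v·u = (2)*(2) + (-3)*(-1) = 7.
u·u = (2)*(2) + (-1)*(-1) = 5.
coefficient = 7 / 5 = 7/5.
proj_u(v) = 7/5 · [2, -1] = [14/5, -7/5].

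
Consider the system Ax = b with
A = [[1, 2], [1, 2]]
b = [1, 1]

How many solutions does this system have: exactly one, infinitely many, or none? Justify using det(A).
Infinitely many solutions

det(A) = (1)*(2) - (2)*(1) = 0, so A is singular (column 2 is 2 times column 1).
b = [1, 1] = 1 * column 1 of A, so b lies in the column space of A.
A singular matrix whose right-hand side is in its column space gives a 1-parameter family of solutions — infinitely many.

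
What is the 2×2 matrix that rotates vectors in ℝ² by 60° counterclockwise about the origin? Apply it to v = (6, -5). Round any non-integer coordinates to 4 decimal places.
R = [[1/2, -√3/2], [√3/2, 1/2]]; R·v = (7.3301, 2.6962)

A counterclockwise rotation by angle θ in ℝ² has matrix R(θ) = [[cos θ, -sin θ], [sin θ, cos θ]].
For θ = 60°: cos θ = 1/2, sin θ = √3/2.
R(60°) = [[1/2, -√3/2], [√3/2, 1/2]].
R·v = [1/2·6 + (-√3/2)·-5, √3/2·6 + 1/2·-5] = (7.3301, 2.6962).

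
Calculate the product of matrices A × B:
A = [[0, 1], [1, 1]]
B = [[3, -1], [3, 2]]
[[3, 2], [6, 1]]

Matrix multiplication:
C[0][0] = 0×3 + 1×3 = 3
C[0][1] = 0×-1 + 1×2 = 2
C[1][0] = 1×3 + 1×3 = 6
C[1][1] = 1×-1 + 1×2 = 1
Result: [[3, 2], [6, 1]]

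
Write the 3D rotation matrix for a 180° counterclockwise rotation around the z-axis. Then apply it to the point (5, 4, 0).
R = [[-1, 0, 0], [0, -1, 0], [0, 0, 1]]; R·(5, 4, 0) = (-5, -4, 0)

Rotation matrix for 180° around z-axis:
cos(180°) = -1, sin(180°) = 0
R = [[-1, 0, 0], [0, -1, 0], [0, 0, 1]]
Apply to (5, 4, 0): R·[5, 4, 0]ᵀ = (-5, -4, 0)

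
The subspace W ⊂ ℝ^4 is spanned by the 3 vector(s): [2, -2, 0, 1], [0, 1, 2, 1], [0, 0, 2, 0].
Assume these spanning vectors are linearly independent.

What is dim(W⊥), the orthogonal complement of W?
dim(W⊥) = 1

For any subspace W of ℝ^n, dim(W) + dim(W⊥) = n (the whole-space dimension).
Here the given 3 vectors are linearly independent, so dim(W) = 3.
Thus dim(W⊥) = n - dim(W) = 4 - 3 = 1.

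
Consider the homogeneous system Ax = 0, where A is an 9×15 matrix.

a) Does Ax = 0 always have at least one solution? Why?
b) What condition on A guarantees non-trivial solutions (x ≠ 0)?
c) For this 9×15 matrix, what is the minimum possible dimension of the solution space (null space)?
a) Yes, x = 0 is always a solution. b) When A has linearly dependent columns (rank < n). c) Minimum nullity = 6.

a) x = 0 satisfies A·0 = 0, so the zero vector is always a solution.
b) Non-trivial solutions exist iff the columns of A are linearly dependent, equivalently rank(A) < n (the number of columns).
c) By rank-nullity, rank(A) + nullity(A) = n = 15. Since A has only 9 rows, rank(A) ≤ 9, so nullity(A) ≥ 15 - 9 = 6.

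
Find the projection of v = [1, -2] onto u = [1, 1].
[-1/2, -1/2]

The projection of v onto u is proj_u(v) = ((v·u) / (u·u)) · u.
v·u = (1)*(1) + (-2)*(1) = -1.
u·u = (1)*(1) + (1)*(1) = 2.
coefficient = -1 / 2 = -1/2.
proj_u(v) = -1/2 · [1, 1] = [-1/2, -1/2].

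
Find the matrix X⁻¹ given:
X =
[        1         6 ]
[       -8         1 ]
det(X) = 49
X⁻¹ =
[     1/49     -6/49 ]
[     8/49      1/49 ]

For a 2×2 matrix X = [[a, b], [c, d]] with det(X) ≠ 0, X⁻¹ = (1/det(X)) * [[d, -b], [-c, a]].
det(X) = (1)*(1) - (6)*(-8) = 1 + 48 = 49.
X⁻¹ = (1/49) * [[1, -6], [8, 1]].
Dividing each entry by 49 and reducing:
X⁻¹ =
[     1/49     -6/49 ]
[     8/49      1/49 ]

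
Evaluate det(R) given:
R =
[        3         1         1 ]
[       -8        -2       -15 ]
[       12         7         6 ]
det(R) = 115

Expand along row 0 (cofactor expansion): det(R) = a*(e*i - f*h) - b*(d*i - f*g) + c*(d*h - e*g), where the 3×3 is [[a, b, c], [d, e, f], [g, h, i]].
Minor M_00 = (-2)*(6) - (-15)*(7) = -12 + 105 = 93.
Minor M_01 = (-8)*(6) - (-15)*(12) = -48 + 180 = 132.
Minor M_02 = (-8)*(7) - (-2)*(12) = -56 + 24 = -32.
det(R) = (3)*(93) - (1)*(132) + (1)*(-32) = 279 - 132 - 32 = 115.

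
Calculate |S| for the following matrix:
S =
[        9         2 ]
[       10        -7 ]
det(S) = -83

For a 2×2 matrix [[a, b], [c, d]], det = a*d - b*c.
det(S) = (9)*(-7) - (2)*(10) = -63 - 20 = -83.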